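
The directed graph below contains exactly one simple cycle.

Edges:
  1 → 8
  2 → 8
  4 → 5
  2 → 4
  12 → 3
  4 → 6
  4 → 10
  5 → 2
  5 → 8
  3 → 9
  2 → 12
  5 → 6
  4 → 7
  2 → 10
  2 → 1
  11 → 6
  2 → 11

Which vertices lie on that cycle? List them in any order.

2, 4, 5

DFS with gray/black marking from 2:
2 gray
  11 gray
    6 gray
    6 black
  11 black
  4 gray
    10 gray
    10 black
    4→6: 6 black — skip
    5 gray
      5→2: 2 is gray → back edge
Back edge closes the cycle 2 → 4 → 5 → 2; its vertices are {2, 4, 5}.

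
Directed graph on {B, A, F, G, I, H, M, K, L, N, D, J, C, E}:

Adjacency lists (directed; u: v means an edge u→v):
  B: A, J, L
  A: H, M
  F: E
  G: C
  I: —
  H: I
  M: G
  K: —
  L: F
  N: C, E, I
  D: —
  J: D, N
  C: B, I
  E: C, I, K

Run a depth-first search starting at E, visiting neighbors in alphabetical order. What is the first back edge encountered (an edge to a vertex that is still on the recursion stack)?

G->C

DFS from E (visiting neighbors in alphabetical order); mark gray on enter, black on exit:
E gray
  C gray
    B gray
      A gray
        H gray
          I gray
          I black
        H black
        M gray
          G gray
            G→C: C is gray → back edge
First back edge: G → C.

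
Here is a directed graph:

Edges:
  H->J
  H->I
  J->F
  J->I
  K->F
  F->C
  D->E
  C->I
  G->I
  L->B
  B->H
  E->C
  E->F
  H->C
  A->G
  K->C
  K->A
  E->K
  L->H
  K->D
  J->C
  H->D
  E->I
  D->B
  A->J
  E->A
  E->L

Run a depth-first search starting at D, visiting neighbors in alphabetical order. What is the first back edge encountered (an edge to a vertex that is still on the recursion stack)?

H→D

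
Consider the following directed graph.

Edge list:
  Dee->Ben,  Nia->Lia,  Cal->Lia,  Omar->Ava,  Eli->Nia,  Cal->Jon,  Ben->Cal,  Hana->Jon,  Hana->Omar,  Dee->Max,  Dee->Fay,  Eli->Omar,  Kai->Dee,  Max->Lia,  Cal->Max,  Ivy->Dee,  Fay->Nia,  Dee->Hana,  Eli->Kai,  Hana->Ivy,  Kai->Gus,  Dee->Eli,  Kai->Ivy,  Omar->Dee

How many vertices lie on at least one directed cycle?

A vertex is on a directed cycle iff it belongs to a strongly connected component of size ≥ 2 (or has a self-loop).
The vertices on cycles are {Dee, Eli, Ivy, Kai, Hana, Omar} — 6 in total.

6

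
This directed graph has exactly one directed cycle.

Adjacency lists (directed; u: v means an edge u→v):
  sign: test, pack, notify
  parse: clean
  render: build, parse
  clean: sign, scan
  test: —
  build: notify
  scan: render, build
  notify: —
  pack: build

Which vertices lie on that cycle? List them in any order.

DFS with gray/black marking from clean:
clean gray
  sign gray
    test gray
    test black
    pack gray
      build gray
        notify gray
        notify black
      build black
    pack black
    sign→notify: notify black — skip
  sign black
  scan gray
    render gray
      render→build: build black — skip
      parse gray
        parse→clean: clean is gray → back edge
Back edge closes the cycle clean → scan → render → parse → clean; its vertices are {scan, clean, parse, render}.

scan, clean, parse, render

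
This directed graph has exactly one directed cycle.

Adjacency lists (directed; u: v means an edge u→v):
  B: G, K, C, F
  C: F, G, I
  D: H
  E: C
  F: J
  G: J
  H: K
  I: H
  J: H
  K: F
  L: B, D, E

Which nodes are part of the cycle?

DFS with gray/black marking from F:
F gray
  J gray
    H gray
      K gray
        K→F: F is gray → back edge
Back edge closes the cycle F → J → H → K → F; its vertices are {F, H, J, K}.

F, H, J, K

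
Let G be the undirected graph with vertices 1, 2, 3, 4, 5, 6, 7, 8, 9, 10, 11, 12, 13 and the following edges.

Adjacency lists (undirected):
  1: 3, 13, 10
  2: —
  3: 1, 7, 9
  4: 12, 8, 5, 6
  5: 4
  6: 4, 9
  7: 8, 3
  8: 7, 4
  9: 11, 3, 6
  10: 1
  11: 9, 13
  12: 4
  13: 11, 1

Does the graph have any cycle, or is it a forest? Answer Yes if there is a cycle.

DFS, tracking each vertex's parent; an edge to a visited non-parent vertex closes a cycle.
Start from 2:
visit 2 (parent –)
visit 1 (parent –)
  visit 3 (parent 1)
    3–1: parent, skip
    visit 7 (parent 3)
      visit 8 (parent 7)
        8–7: parent, skip
        visit 4 (parent 8)
          visit 12 (parent 4)
            12–4: parent, skip
          4–8: parent, skip
          visit 5 (parent 4)
            5–4: parent, skip
          visit 6 (parent 4)
            6–4: parent, skip
            visit 9 (parent 6)
              visit 11 (parent 9)
                11–9: parent, skip
                visit 13 (parent 11)
                  13–11: parent, skip
                  13–1: 1 visited and ≠ parent → cycle
Cycle: 1 – 3 – 7 – 8 – 4 – 6 – 9 – 11 – 13 – 1.

Yes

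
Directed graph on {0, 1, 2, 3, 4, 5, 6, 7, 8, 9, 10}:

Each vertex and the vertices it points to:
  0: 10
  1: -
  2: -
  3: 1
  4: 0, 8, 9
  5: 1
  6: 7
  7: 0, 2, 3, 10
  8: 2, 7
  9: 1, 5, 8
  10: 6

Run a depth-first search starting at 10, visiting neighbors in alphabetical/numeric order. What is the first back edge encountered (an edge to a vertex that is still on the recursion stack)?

0->10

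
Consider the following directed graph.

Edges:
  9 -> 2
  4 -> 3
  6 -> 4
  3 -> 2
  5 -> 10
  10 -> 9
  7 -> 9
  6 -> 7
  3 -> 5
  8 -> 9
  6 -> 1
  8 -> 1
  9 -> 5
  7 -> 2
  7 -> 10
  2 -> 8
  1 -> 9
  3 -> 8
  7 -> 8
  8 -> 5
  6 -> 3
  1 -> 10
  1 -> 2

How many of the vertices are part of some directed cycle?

6

A vertex is on a directed cycle iff it belongs to a strongly connected component of size ≥ 2 (or has a self-loop).
The vertices on cycles are {1, 2, 5, 8, 9, 10} — 6 in total.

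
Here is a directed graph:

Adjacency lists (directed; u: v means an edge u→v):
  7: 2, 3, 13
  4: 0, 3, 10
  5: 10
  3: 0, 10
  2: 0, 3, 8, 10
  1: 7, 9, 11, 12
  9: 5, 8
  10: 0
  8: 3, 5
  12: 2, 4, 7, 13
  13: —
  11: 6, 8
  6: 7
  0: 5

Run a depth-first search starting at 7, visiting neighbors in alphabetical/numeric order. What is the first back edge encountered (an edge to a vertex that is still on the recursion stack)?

10→0

DFS from 7 (visiting neighbors in alphabetical/numeric order); mark gray on enter, black on exit:
7 gray
  2 gray
    0 gray
      5 gray
        10 gray
          10→0: 0 is gray → back edge
First back edge: 10 → 0.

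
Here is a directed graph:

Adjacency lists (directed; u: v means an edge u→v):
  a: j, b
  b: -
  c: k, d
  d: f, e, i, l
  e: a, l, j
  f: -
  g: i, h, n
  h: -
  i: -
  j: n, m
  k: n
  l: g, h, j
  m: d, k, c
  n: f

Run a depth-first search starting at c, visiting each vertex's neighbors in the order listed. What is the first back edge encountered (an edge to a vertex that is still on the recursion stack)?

DFS from c (visiting each vertex's neighbors in the order listed); mark gray on enter, black on exit:
c gray
  k gray
    n gray
      f gray
      f black
    n black
  k black
  d gray
    d→f: f black — skip
    e gray
      a gray
        j gray
          j→n: n black — skip
          m gray
            m→d: d is gray → back edge
First back edge: m → d.

m->d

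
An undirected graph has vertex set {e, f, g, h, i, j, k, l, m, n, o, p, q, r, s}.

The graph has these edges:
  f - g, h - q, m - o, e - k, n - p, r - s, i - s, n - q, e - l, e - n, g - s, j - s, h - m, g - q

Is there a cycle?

No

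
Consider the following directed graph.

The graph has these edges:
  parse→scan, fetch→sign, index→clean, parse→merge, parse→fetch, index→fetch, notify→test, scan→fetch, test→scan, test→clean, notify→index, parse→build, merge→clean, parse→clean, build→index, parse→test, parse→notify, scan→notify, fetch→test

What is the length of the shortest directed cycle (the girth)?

3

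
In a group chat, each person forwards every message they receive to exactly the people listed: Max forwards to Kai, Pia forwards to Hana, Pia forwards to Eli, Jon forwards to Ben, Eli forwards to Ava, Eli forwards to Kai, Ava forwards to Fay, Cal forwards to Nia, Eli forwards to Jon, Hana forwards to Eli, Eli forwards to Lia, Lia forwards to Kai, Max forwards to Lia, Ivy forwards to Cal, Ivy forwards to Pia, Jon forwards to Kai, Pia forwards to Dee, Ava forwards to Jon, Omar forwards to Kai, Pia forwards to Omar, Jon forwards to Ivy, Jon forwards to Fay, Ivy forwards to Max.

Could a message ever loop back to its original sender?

DFS with white/gray/black marking, starting from Kai:
Kai gray
Kai black
Ivy gray
  Pia gray
    Hana gray
      Eli gray
        Ava gray
          Jon gray
            Jon→Kai: Kai black — skip
            Fay gray
            Fay black
            Ben gray
            Ben black
            Jon→Ivy: Ivy is gray → back edge
Back edge found, so a cycle exists: Ivy → Pia → Hana → Eli → Ava → Jon → Ivy.

Yes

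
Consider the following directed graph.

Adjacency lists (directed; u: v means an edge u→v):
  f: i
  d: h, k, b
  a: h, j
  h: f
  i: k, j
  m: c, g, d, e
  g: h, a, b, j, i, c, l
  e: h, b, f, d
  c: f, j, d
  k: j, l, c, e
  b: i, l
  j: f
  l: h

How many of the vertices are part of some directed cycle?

A vertex is on a directed cycle iff it belongs to a strongly connected component of size ≥ 2 (or has a self-loop).
The vertices on cycles are {b, c, d, e, f, h, i, j, k, l} — 10 in total.

10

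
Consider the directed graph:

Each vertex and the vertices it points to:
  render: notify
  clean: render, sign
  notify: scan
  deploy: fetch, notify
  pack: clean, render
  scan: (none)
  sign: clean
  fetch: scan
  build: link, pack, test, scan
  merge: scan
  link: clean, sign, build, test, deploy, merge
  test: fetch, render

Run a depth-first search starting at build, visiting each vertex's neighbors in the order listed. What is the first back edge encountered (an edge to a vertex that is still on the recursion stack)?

DFS from build (visiting each vertex's neighbors in the order listed); mark gray on enter, black on exit:
build gray
  link gray
    clean gray
      render gray
        notify gray
          scan gray
          scan black
        notify black
      render black
      sign gray
        sign→clean: clean is gray → back edge
First back edge: sign → clean.

sign→clean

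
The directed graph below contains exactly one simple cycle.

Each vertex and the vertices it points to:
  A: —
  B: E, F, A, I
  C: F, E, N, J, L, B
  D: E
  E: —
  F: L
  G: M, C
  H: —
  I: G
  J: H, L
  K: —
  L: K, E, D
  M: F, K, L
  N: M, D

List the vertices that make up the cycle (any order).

B, C, G, I

DFS with gray/black marking from G:
G gray
  M gray
    F gray
      L gray
        K gray
        K black
        E gray
        E black
        D gray
          D→E: E black — skip
        D black
      L black
    F black
    M→K: K black — skip
    M→L: L black — skip
  M black
  C gray
    C→F: F black — skip
    C→E: E black — skip
    N gray
      N→M: M black — skip
      N→D: D black — skip
    N black
    J gray
      H gray
      H black
      J→L: L black — skip
    J black
    C→L: L black — skip
    B gray
      B→E: E black — skip
      B→F: F black — skip
      A gray
      A black
      I gray
        I→G: G is gray → back edge
Back edge closes the cycle G → C → B → I → G; its vertices are {B, C, G, I}.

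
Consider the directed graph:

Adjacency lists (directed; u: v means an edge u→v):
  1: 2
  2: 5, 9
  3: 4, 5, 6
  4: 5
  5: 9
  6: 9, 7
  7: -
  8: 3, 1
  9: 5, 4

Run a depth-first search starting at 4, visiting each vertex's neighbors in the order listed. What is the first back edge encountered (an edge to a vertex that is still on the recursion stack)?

9→5

DFS from 4 (visiting each vertex's neighbors in the order listed); mark gray on enter, black on exit:
4 gray
  5 gray
    9 gray
      9→5: 5 is gray → back edge
First back edge: 9 → 5.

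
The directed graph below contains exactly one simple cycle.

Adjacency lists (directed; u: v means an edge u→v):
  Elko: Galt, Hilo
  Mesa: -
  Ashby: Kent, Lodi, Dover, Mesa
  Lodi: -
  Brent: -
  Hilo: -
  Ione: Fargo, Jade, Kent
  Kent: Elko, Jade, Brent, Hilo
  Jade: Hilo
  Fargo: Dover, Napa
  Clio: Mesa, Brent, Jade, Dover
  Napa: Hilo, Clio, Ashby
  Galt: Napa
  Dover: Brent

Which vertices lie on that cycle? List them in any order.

DFS with gray/black marking from Napa:
Napa gray
  Hilo gray
  Hilo black
  Clio gray
    Mesa gray
    Mesa black
    Brent gray
    Brent black
    Jade gray
      Jade→Hilo: Hilo black — skip
    Jade black
    Dover gray
      Dover→Brent: Brent black — skip
    Dover black
  Clio black
  Ashby gray
    Kent gray
      Elko gray
        Galt gray
          Galt→Napa: Napa is gray → back edge
Back edge closes the cycle Napa → Ashby → Kent → Elko → Galt → Napa; its vertices are {Elko, Galt, Kent, Napa, Ashby}.

Elko, Galt, Kent, Napa, Ashby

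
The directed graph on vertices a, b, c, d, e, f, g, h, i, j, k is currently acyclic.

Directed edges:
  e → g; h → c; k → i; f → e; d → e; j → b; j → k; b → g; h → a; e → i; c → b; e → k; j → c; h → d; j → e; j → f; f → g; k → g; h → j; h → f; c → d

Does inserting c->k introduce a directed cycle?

No

Adding c→k creates a cycle iff k can already reach c.
Explore from k: no path reaches c. The graph stays acyclic.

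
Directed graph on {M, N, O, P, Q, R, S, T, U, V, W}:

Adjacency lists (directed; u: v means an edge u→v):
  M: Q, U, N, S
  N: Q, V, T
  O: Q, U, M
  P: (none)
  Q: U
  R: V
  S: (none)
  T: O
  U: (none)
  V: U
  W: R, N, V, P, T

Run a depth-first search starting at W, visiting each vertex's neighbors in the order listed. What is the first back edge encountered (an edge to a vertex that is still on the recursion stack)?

M→N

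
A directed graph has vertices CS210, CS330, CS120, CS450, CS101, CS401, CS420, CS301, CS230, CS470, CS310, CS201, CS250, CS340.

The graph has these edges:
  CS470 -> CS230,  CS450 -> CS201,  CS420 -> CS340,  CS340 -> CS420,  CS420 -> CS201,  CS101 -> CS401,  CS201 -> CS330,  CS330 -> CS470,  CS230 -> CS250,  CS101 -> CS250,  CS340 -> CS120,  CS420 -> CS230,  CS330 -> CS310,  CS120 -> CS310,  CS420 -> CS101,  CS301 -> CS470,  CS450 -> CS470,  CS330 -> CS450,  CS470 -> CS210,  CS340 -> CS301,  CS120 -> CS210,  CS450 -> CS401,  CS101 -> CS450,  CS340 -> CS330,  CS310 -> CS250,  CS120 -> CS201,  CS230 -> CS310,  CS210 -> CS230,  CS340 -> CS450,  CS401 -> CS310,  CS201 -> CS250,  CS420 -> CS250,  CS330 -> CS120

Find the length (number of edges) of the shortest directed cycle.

2

For each vertex v, BFS finds the shortest path from v back to v.
The shortest such closed walk is CS340 → CS420 → CS340, length 2.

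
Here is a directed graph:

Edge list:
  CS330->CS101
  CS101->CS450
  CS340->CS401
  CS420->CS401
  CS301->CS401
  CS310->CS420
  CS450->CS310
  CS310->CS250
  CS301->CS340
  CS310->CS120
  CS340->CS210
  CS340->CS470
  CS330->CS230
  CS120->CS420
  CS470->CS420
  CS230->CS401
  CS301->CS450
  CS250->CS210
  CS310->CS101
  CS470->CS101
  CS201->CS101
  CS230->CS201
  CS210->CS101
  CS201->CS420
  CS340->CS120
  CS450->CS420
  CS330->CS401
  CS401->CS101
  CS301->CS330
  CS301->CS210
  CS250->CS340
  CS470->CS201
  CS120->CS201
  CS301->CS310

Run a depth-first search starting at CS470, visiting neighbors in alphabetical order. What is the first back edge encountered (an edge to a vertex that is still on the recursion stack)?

CS310->CS101

DFS from CS470 (visiting neighbors in alphabetical order); mark gray on enter, black on exit:
CS470 gray
  CS101 gray
    CS450 gray
      CS310 gray
        CS310→CS101: CS101 is gray → back edge
First back edge: CS310 → CS101.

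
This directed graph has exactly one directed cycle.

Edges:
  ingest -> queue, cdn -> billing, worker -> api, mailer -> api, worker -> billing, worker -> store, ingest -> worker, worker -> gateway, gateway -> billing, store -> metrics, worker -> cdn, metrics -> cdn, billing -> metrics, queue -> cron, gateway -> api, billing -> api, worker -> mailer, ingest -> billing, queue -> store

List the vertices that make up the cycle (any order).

cdn, billing, metrics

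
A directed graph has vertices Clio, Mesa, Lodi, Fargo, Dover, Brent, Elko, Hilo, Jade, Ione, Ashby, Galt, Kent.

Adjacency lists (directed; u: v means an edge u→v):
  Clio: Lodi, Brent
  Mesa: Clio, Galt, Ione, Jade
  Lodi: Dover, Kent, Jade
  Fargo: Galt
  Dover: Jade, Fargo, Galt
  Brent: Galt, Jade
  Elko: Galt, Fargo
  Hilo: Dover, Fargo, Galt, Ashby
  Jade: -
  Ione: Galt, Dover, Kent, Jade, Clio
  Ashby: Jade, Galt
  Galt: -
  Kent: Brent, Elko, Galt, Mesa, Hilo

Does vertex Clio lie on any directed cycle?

Yes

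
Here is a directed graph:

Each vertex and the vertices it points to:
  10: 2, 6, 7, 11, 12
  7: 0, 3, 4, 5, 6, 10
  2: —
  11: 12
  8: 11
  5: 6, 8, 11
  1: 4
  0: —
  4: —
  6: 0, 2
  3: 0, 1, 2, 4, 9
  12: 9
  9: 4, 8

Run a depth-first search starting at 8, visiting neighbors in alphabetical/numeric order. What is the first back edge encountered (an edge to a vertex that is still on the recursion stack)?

9->8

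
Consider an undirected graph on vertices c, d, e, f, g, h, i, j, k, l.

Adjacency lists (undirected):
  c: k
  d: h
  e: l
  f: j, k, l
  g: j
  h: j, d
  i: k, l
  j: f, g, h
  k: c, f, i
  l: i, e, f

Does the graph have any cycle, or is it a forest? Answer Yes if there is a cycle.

DFS, tracking each vertex's parent; an edge to a visited non-parent vertex closes a cycle.
Start from j:
visit j (parent –)
  visit f (parent j)
    f–j: parent, skip
    visit k (parent f)
      visit c (parent k)
        c–k: parent, skip
      k–f: parent, skip
      visit i (parent k)
        i–k: parent, skip
        visit l (parent i)
          l–i: parent, skip
          visit e (parent l)
            e–l: parent, skip
          l–f: f visited and ≠ parent → cycle
Cycle: f – k – i – l – f.

Yes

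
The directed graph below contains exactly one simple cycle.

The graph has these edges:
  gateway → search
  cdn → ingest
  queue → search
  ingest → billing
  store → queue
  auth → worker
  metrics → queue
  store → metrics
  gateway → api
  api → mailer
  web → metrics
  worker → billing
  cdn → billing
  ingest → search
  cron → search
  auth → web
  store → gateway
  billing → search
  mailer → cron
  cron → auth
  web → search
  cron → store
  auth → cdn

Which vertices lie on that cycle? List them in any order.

DFS with gray/black marking from cron:
cron gray
  auth gray
    cdn gray
      ingest gray
        billing gray
          search gray
          search black
        billing black
        ingest→search: search black — skip
      ingest black
      cdn→billing: billing black — skip
    cdn black
    worker gray
      worker→billing: billing black — skip
    worker black
    web gray
      web→search: search black — skip
      metrics gray
        queue gray
          queue→search: search black — skip
        queue black
      metrics black
    web black
  auth black
  cron→search: search black — skip
  store gray
    gateway gray
      gateway→search: search black — skip
      api gray
        mailer gray
          mailer→cron: cron is gray → back edge
Back edge closes the cycle cron → store → gateway → api → mailer → cron; its vertices are {api, cron, store, mailer, gateway}.

api, cron, store, mailer, gateway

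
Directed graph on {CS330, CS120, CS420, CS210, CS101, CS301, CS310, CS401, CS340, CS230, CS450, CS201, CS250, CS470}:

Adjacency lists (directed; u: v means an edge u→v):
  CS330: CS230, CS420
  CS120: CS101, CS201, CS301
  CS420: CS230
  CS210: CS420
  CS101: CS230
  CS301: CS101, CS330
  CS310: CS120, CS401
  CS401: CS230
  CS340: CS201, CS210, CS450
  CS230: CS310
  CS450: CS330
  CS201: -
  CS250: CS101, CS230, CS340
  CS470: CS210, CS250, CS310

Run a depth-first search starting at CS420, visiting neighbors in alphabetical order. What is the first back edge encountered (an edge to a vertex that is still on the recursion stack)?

DFS from CS420 (visiting neighbors in alphabetical order); mark gray on enter, black on exit:
CS420 gray
  CS230 gray
    CS310 gray
      CS120 gray
        CS101 gray
          CS101→CS230: CS230 is gray → back edge
First back edge: CS101 → CS230.

CS101->CS230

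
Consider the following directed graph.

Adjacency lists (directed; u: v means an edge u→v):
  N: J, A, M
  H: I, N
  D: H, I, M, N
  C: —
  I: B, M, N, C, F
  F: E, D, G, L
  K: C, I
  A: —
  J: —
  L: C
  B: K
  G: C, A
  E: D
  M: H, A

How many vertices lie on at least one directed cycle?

9

A vertex is on a directed cycle iff it belongs to a strongly connected component of size ≥ 2 (or has a self-loop).
The vertices on cycles are {B, D, E, F, H, I, K, M, N} — 9 in total.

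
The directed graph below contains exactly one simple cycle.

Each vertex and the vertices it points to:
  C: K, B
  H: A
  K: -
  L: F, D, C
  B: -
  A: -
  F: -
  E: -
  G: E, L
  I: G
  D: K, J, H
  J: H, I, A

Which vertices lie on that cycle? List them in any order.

D, G, I, J, L

DFS with gray/black marking from G:
G gray
  E gray
  E black
  L gray
    F gray
    F black
    D gray
      K gray
      K black
      J gray
        H gray
          A gray
          A black
        H black
        I gray
          I→G: G is gray → back edge
Back edge closes the cycle G → L → D → J → I → G; its vertices are {D, G, I, J, L}.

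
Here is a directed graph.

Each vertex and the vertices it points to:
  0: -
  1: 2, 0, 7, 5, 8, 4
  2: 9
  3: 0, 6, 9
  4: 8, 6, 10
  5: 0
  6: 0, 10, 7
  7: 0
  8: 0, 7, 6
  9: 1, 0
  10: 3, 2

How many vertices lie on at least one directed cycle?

A vertex is on a directed cycle iff it belongs to a strongly connected component of size ≥ 2 (or has a self-loop).
The vertices on cycles are {1, 2, 3, 4, 6, 8, 9, 10} — 8 in total.

8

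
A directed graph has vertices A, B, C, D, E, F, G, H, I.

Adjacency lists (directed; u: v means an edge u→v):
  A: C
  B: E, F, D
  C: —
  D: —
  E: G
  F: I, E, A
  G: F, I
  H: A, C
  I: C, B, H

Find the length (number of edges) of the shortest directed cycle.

For each vertex v, BFS finds the shortest path from v back to v.
The shortest such closed walk is E → G → F → E, length 3.

3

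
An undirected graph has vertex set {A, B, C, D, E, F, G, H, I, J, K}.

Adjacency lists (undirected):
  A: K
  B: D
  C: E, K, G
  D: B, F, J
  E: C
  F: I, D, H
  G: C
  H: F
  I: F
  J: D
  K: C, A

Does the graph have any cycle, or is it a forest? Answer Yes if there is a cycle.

No

DFS, tracking each vertex's parent; an edge to a visited non-parent vertex closes a cycle.
Start from K:
visit K (parent –)
  visit C (parent K)
    visit E (parent C)
      E–C: parent, skip
    C–K: parent, skip
    visit G (parent C)
      G–C: parent, skip
  visit A (parent K)
    A–K: parent, skip
visit B (parent –)
  visit D (parent B)
    D–B: parent, skip
    visit F (parent D)
      visit I (parent F)
        I–F: parent, skip
      F–D: parent, skip
      visit H (parent F)
        H–F: parent, skip
    visit J (parent D)
      J–D: parent, skip
No non-parent visited neighbor found — the graph is a forest.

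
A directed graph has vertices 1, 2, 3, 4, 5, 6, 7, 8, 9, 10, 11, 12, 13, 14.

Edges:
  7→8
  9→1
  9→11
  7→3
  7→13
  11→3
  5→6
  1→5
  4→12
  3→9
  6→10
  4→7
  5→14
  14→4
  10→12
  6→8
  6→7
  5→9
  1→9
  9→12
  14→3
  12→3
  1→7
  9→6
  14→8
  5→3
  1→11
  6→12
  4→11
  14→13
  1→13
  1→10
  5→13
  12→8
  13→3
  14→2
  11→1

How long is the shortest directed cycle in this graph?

2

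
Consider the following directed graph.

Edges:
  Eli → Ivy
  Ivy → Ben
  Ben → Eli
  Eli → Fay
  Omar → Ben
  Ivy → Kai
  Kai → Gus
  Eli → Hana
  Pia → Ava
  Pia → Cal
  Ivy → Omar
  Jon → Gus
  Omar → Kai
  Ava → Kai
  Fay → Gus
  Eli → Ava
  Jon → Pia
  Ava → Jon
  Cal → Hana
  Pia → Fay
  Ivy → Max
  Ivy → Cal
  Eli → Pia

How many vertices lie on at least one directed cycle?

7

A vertex is on a directed cycle iff it belongs to a strongly connected component of size ≥ 2 (or has a self-loop).
The vertices on cycles are {Ava, Ben, Eli, Ivy, Jon, Pia, Omar} — 7 in total.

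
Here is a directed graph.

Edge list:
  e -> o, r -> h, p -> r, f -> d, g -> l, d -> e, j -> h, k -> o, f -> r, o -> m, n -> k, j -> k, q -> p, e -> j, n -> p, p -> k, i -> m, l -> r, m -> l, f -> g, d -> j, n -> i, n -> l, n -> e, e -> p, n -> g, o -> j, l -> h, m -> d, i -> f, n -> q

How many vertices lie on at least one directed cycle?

A vertex is on a directed cycle iff it belongs to a strongly connected component of size ≥ 2 (or has a self-loop).
The vertices on cycles are {d, e, j, k, m, o, p} — 7 in total.

7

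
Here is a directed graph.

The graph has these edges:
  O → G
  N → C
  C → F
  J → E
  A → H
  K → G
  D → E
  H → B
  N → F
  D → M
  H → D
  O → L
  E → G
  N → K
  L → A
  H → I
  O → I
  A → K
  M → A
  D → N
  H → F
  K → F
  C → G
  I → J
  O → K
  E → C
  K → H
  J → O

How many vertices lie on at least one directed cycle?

10

A vertex is on a directed cycle iff it belongs to a strongly connected component of size ≥ 2 (or has a self-loop).
The vertices on cycles are {A, D, H, I, J, K, L, M, N, O} — 10 in total.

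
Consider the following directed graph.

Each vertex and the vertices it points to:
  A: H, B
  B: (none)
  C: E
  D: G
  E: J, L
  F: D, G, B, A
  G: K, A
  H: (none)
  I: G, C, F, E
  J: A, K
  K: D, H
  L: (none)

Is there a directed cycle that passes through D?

D is on a cycle iff D can reach itself via ≥1 edge.
D → G → K → D — yes.

Yes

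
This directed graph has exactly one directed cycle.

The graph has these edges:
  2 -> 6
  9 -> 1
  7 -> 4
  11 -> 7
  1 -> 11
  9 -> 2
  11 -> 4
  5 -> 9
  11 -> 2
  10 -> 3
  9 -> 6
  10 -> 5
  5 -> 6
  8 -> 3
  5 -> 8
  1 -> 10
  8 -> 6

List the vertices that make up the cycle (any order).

1, 5, 9, 10

DFS with gray/black marking from 1:
1 gray
  10 gray
    5 gray
      6 gray
      6 black
      8 gray
        8→6: 6 black — skip
        3 gray
        3 black
      8 black
      9 gray
        9→6: 6 black — skip
        9→1: 1 is gray → back edge
Back edge closes the cycle 1 → 10 → 5 → 9 → 1; its vertices are {1, 5, 9, 10}.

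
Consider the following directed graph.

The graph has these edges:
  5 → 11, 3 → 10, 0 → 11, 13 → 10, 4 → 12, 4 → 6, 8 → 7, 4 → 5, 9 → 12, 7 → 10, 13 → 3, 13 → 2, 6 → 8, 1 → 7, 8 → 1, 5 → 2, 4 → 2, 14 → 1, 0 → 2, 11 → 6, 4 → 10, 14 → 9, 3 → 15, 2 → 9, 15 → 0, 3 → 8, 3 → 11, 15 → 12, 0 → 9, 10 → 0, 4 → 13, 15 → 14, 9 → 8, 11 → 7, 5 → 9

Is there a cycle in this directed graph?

Yes

DFS with white/gray/black marking, starting from 12:
12 gray
12 black
6 gray
  8 gray
    1 gray
      7 gray
        10 gray
          0 gray
            2 gray
              9 gray
                9→12: 12 black — skip
                9→8: 8 is gray → back edge
Back edge found, so a cycle exists: 8 → 1 → 7 → 10 → 0 → 2 → 9 → 8.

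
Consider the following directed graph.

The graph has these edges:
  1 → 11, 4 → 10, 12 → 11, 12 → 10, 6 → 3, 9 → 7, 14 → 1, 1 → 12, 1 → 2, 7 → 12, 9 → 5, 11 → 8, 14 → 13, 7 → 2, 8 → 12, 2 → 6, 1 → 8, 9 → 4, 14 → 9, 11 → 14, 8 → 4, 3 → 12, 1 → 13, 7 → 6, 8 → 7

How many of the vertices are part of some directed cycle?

10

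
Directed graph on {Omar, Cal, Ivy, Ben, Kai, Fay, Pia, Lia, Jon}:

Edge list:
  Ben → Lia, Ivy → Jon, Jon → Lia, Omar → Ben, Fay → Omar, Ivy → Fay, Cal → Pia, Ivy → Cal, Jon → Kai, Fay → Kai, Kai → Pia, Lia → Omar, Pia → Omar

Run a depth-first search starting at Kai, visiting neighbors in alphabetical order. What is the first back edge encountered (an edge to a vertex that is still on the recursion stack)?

Lia->Omar

DFS from Kai (visiting neighbors in alphabetical order); mark gray on enter, black on exit:
Kai gray
  Pia gray
    Omar gray
      Ben gray
        Lia gray
          Lia→Omar: Omar is gray → back edge
First back edge: Lia → Omar.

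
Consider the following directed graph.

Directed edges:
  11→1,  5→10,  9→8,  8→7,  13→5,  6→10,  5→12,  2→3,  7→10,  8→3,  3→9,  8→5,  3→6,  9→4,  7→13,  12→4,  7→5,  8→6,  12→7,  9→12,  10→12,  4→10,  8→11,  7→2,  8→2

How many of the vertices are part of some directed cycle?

11

A vertex is on a directed cycle iff it belongs to a strongly connected component of size ≥ 2 (or has a self-loop).
The vertices on cycles are {2, 3, 4, 5, 6, 7, 8, 9, 10, 12, 13} — 11 in total.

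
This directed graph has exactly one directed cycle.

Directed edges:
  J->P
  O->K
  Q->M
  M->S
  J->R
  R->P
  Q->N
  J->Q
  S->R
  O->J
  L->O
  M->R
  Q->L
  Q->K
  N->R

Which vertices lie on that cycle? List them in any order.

DFS with gray/black marking from Q:
Q gray
  K gray
  K black
  M gray
    R gray
      P gray
      P black
    R black
    S gray
      S→R: R black — skip
    S black
  M black
  L gray
    O gray
      J gray
        J→P: P black — skip
        J→R: R black — skip
        J→Q: Q is gray → back edge
Back edge closes the cycle Q → L → O → J → Q; its vertices are {J, L, O, Q}.

J, L, O, Q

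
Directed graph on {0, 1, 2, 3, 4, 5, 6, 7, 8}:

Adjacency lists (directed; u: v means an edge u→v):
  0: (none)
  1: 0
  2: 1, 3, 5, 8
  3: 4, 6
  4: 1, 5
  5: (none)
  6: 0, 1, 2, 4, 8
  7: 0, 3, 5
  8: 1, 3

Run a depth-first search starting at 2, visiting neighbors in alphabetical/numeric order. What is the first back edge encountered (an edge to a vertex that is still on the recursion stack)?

6->2

DFS from 2 (visiting neighbors in alphabetical/numeric order); mark gray on enter, black on exit:
2 gray
  1 gray
    0 gray
    0 black
  1 black
  3 gray
    4 gray
      4→1: 1 black — skip
      5 gray
      5 black
    4 black
    6 gray
      6→0: 0 black — skip
      6→1: 1 black — skip
      6→2: 2 is gray → back edge
First back edge: 6 → 2.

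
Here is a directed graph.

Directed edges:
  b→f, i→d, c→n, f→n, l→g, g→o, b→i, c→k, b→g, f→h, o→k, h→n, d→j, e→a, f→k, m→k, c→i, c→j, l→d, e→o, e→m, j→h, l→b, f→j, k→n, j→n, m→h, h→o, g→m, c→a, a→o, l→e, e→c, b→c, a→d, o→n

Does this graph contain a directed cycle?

No

DFS with white/gray/black marking, starting from h:
h gray
  o gray
    k gray
      n gray
      n black
    k black
    o→n: n black — skip
  o black
  h→n: n black — skip
h black
a gray
  d gray
    j gray
      j→n: n black — skip
      j→h: h black — skip
    j black
  d black
  a→o: o black — skip
a black
b gray
  g gray
    m gray
      m→k: k black — skip
      m→h: h black — skip
    m black
    g→o: o black — skip
  g black
  c gray
    c→a: a black — skip
    c→n: n black — skip
    i gray
      i→d: d black — skip
    i black
    c→k: k black — skip
    c→j: j black — skip
  c black
  b→i: i black — skip
  f gray
    f→n: n black — skip
    f→j: j black — skip
    f→h: h black — skip
    f→k: k black — skip
  f black
b black
e gray
  e→a: a black — skip
  e→c: c black — skip
  e→o: o black — skip
  e→m: m black — skip
e black
l gray
  l→d: d black — skip
  l→e: e black — skip
  l→b: b black — skip
  l→g: g black — skip
l black
Every edge goes to a white or black vertex — no back edge, so the graph is acyclic.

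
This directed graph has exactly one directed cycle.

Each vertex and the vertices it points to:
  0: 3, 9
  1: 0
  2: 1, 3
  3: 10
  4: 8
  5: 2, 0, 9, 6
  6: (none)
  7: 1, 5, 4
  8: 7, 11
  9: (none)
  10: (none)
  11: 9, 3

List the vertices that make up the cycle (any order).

4, 7, 8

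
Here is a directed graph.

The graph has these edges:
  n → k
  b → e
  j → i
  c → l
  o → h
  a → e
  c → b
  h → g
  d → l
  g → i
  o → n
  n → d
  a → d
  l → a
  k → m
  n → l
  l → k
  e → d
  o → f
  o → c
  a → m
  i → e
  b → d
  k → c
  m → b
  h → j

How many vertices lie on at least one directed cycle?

A vertex is on a directed cycle iff it belongs to a strongly connected component of size ≥ 2 (or has a self-loop).
The vertices on cycles are {a, b, c, d, e, k, l, m} — 8 in total.

8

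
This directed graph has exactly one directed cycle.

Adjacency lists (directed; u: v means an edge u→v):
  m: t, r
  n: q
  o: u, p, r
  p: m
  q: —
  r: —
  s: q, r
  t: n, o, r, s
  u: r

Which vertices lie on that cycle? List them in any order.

DFS with gray/black marking from t:
t gray
  n gray
    q gray
    q black
  n black
  o gray
    u gray
      r gray
      r black
    u black
    p gray
      m gray
        m→t: t is gray → back edge
Back edge closes the cycle t → o → p → m → t; its vertices are {m, o, p, t}.

m, o, p, t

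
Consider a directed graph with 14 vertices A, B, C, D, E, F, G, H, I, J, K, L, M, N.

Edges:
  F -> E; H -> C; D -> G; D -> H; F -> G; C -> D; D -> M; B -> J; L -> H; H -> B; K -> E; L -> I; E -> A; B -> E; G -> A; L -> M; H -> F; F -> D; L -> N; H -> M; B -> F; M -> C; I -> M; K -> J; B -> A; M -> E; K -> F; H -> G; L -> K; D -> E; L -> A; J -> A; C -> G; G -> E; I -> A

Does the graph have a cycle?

Yes

DFS with white/gray/black marking, starting from D:
D gray
  H gray
    B gray
      J gray
        A gray
        A black
      J black
      F gray
        G gray
          E gray
            E→A: A black — skip
          E black
          G→A: A black — skip
        G black
        F→D: D is gray → back edge
Back edge found, so a cycle exists: D → H → B → F → D.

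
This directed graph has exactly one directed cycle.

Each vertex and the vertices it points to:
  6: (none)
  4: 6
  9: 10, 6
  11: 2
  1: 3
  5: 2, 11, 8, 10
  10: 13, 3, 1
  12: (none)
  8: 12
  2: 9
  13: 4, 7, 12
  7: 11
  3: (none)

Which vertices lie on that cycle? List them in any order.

2, 7, 9, 10, 11, 13

DFS with gray/black marking from 10:
10 gray
  13 gray
    4 gray
      6 gray
      6 black
    4 black
    7 gray
      11 gray
        2 gray
          9 gray
            9→10: 10 is gray → back edge
Back edge closes the cycle 10 → 13 → 7 → 11 → 2 → 9 → 10; its vertices are {2, 7, 9, 10, 11, 13}.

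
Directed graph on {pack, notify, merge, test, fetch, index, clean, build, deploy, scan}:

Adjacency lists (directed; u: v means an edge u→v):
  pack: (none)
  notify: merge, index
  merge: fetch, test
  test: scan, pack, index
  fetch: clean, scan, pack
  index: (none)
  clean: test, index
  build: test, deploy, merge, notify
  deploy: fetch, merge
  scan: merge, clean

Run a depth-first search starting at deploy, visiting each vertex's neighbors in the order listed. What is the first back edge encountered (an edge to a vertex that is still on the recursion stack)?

DFS from deploy (visiting each vertex's neighbors in the order listed); mark gray on enter, black on exit:
deploy gray
  fetch gray
    clean gray
      test gray
        scan gray
          merge gray
            merge→fetch: fetch is gray → back edge
First back edge: merge → fetch.

merge→fetch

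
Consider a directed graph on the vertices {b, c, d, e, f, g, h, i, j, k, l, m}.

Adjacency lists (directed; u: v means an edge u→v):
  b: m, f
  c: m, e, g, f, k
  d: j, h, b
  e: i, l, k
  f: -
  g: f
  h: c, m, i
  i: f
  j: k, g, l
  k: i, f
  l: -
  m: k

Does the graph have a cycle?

DFS with white/gray/black marking, starting from d:
d gray
  j gray
    k gray
      i gray
        f gray
        f black
      i black
      k→f: f black — skip
    k black
    g gray
      g→f: f black — skip
    g black
    l gray
    l black
  j black
  h gray
    c gray
      m gray
        m→k: k black — skip
      m black
      e gray
        e→i: i black — skip
        e→l: l black — skip
        e→k: k black — skip
      e black
      c→g: g black — skip
      c→f: f black — skip
      c→k: k black — skip
    c black
    h→m: m black — skip
    h→i: i black — skip
  h black
  b gray
    b→m: m black — skip
    b→f: f black — skip
  b black
d black
Every edge goes to a white or black vertex — no back edge, so the graph is acyclic.

No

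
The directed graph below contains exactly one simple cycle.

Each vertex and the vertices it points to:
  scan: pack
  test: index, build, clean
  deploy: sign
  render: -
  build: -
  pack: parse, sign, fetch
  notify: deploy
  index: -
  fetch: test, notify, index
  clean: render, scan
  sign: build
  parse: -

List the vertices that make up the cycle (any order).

DFS with gray/black marking from fetch:
fetch gray
  test gray
    index gray
    index black
    build gray
    build black
    clean gray
      render gray
      render black
      scan gray
        pack gray
          parse gray
          parse black
          sign gray
            sign→build: build black — skip
          sign black
          pack→fetch: fetch is gray → back edge
Back edge closes the cycle fetch → test → clean → scan → pack → fetch; its vertices are {pack, scan, test, clean, fetch}.

pack, scan, test, clean, fetch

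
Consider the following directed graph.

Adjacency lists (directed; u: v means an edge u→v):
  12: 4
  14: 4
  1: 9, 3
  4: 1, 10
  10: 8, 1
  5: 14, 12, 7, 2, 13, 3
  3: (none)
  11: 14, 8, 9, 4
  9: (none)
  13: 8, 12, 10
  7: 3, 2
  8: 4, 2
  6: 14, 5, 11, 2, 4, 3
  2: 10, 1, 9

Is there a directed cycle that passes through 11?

No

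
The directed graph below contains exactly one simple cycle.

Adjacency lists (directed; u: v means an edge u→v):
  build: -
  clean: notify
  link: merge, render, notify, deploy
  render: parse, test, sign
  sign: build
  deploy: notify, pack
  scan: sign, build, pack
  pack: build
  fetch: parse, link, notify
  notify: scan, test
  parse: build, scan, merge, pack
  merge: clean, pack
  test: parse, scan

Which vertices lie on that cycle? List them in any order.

test, clean, merge, parse, notify

DFS with gray/black marking from parse:
parse gray
  build gray
  build black
  scan gray
    sign gray
      sign→build: build black — skip
    sign black
    scan→build: build black — skip
    pack gray
      pack→build: build black — skip
    pack black
  scan black
  merge gray
    clean gray
      notify gray
        notify→scan: scan black — skip
        test gray
          test→parse: parse is gray → back edge
Back edge closes the cycle parse → merge → clean → notify → test → parse; its vertices are {test, clean, merge, parse, notify}.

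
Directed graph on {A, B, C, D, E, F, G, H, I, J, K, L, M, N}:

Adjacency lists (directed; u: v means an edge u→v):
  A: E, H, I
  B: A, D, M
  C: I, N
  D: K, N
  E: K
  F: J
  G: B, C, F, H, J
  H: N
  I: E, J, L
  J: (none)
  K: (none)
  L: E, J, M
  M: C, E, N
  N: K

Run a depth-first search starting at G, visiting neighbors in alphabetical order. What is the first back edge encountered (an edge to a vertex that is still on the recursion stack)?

C→I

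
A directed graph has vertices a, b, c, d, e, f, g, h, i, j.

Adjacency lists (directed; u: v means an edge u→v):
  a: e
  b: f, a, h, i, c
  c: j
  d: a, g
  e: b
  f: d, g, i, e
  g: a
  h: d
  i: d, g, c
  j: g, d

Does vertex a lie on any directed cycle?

Yes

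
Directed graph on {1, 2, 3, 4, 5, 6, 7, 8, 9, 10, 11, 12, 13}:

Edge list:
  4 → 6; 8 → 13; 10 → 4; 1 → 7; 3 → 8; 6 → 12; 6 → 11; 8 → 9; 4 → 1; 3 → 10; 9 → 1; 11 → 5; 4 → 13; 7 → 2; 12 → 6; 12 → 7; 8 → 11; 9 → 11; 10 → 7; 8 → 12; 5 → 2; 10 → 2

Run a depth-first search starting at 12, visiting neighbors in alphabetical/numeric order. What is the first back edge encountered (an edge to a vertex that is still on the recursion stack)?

6→12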